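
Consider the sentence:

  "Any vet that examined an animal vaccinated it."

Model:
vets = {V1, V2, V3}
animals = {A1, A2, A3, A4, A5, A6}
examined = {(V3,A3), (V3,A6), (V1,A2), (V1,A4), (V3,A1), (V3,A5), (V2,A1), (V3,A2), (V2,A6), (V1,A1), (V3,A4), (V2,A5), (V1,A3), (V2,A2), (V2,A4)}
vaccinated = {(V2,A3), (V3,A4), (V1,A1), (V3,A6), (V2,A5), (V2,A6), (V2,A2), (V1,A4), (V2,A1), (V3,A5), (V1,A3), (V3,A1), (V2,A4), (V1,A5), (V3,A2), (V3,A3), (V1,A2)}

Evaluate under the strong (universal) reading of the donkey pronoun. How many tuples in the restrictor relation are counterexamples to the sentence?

"it" takes "an animal" as antecedent — a donkey pronoun bound across the clause boundary.
Strong reading: for every (v,a) with examined(v,a), vaccinated(v,a).
Restrictor pairs: (V1,A1) ✓  (V1,A2) ✓  (V1,A3) ✓  (V1,A4) ✓  (V2,A1) ✓  (V2,A2) ✓  (V2,A4) ✓  (V2,A5) ✓  (V2,A6) ✓  (V3,A1) ✓  (V3,A2) ✓  (V3,A3) ✓  (V3,A4) ✓  (V3,A5) ✓  (V3,A6) ✓
Counterexamples (restrictor pairs failing the scope): 0.

0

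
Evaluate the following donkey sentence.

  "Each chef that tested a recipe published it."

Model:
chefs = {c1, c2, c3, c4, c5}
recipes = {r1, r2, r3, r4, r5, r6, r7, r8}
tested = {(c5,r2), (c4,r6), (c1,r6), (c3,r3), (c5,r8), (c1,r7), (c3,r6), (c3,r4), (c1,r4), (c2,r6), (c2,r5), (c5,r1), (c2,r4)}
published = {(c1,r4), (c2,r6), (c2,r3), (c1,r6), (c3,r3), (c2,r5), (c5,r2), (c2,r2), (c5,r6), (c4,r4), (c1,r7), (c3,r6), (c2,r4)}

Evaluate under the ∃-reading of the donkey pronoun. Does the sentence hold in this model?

"it" takes "a recipe" as antecedent — a donkey pronoun bound across the clause boundary.
Weak reading: every chef c with some tested-recipe has at least one tested-recipe r such that published(c,r).
Per chef: c1:✓  c2:✓  c3:✓  c4:✗  c5:✓
c4 has no witness among its tested-recipes.

False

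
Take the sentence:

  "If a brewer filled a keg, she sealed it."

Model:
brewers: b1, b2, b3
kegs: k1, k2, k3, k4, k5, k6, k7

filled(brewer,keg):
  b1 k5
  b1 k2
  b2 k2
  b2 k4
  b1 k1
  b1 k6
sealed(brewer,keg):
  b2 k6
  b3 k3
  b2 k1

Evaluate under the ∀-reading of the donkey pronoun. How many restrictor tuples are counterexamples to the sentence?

6

"it" takes "a keg" as antecedent — a donkey pronoun bound across the clause boundary.
Strong reading: for every (b,k) with filled(b,k), sealed(b,k).
Restrictor pairs: (b1,k1) ✗  (b1,k2) ✗  (b1,k5) ✗  (b1,k6) ✗  (b2,k2) ✗  (b2,k4) ✗
Counterexamples (restrictor pairs failing the scope): 6.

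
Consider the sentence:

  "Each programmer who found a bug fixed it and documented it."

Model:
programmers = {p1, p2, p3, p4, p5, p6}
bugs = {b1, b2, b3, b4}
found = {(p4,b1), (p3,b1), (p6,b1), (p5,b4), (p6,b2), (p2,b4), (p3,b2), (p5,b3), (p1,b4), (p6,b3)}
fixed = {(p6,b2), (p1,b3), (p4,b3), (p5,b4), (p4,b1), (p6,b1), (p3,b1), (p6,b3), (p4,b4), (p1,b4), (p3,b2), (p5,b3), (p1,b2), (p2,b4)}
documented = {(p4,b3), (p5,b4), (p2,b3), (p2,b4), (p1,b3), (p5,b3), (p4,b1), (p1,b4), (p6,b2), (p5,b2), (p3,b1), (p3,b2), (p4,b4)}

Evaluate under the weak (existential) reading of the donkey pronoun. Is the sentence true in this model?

True

"it" takes "a bug" as antecedent — a donkey pronoun bound across the clause boundary.
Weak reading: every programmer p with some found-bug has at least one found-bug b such that fixed(p,b) ∧ documented(p,b).
Per programmer: p1:✓  p2:✓  p3:✓  p4:✓  p5:✓  p6:✓
Every programmer in the restrictor has a witness.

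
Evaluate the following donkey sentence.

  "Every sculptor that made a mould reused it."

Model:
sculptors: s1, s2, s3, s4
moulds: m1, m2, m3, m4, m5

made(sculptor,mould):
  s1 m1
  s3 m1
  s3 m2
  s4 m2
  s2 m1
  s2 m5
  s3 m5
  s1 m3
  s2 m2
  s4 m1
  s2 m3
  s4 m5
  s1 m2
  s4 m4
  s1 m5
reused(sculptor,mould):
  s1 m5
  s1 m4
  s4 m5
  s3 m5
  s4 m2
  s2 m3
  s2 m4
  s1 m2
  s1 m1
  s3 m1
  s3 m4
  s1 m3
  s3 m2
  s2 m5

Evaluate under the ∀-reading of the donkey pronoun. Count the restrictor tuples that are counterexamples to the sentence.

"it" takes "a mould" as antecedent — a donkey pronoun bound across the clause boundary.
Strong reading: for every (s,m) with made(s,m), reused(s,m).
Restrictor pairs: (s1,m1) ✓  (s1,m2) ✓  (s1,m3) ✓  (s1,m5) ✓  (s2,m1) ✗  (s2,m2) ✗  (s2,m3) ✓  (s2,m5) ✓  (s3,m1) ✓  (s3,m2) ✓  (s3,m5) ✓  (s4,m1) ✗  (s4,m2) ✓  (s4,m4) ✗  (s4,m5) ✓
Counterexamples (restrictor pairs failing the scope): 4.

4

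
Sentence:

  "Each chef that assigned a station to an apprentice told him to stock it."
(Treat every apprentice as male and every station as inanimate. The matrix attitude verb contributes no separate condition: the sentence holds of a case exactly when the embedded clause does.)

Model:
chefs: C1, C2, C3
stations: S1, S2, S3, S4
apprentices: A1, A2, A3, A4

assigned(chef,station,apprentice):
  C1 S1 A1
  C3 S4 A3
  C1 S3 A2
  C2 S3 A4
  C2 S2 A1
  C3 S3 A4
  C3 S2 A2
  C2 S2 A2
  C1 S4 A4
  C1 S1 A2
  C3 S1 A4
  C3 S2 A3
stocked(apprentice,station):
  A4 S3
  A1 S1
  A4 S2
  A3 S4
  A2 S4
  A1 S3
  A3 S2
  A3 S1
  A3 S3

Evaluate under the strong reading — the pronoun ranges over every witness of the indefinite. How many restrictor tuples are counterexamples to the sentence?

"him" takes "an apprentice" as antecedent and "it" takes "a station"; both are donkey pronouns co-varying with the restrictor.
Strong reading: for every (c,s,a) with assigned(c,s,a), stocked(a,s).
Restrictor triples: (C1,S1,A1)→stocked(A1,S1) ✓  (C1,S1,A2)→stocked(A2,S1) ✗  (C1,S3,A2)→stocked(A2,S3) ✗  (C1,S4,A4)→stocked(A4,S4) ✗  (C2,S2,A1)→stocked(A1,S2) ✗  (C2,S2,A2)→stocked(A2,S2) ✗  (C2,S3,A4)→stocked(A4,S3) ✓  (C3,S1,A4)→stocked(A4,S1) ✗  (C3,S2,A2)→stocked(A2,S2) ✗  (C3,S2,A3)→stocked(A3,S2) ✓  (C3,S3,A4)→stocked(A4,S3) ✓  (C3,S4,A3)→stocked(A3,S4) ✓
Counterexamples (restrictor triples failing the scope): 7.

7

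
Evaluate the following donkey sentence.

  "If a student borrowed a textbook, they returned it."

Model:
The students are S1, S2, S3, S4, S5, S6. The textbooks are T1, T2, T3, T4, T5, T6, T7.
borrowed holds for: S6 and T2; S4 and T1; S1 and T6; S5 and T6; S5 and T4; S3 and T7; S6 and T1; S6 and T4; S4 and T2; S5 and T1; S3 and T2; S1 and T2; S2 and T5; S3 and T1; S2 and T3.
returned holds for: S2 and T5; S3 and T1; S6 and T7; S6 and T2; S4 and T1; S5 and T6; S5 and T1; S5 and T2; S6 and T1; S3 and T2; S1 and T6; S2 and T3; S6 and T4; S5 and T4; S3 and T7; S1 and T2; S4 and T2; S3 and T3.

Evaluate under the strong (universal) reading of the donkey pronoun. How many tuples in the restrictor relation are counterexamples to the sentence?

0

"it" takes "a textbook" as antecedent — a donkey pronoun bound across the clause boundary.
Strong reading: for every (s,t) with borrowed(s,t), returned(s,t).
Restrictor pairs: (S1,T2) ✓  (S1,T6) ✓  (S2,T3) ✓  (S2,T5) ✓  (S3,T1) ✓  (S3,T2) ✓  (S3,T7) ✓  (S4,T1) ✓  (S4,T2) ✓  (S5,T1) ✓  (S5,T4) ✓  (S5,T6) ✓  (S6,T1) ✓  (S6,T2) ✓  (S6,T4) ✓
Counterexamples (restrictor pairs failing the scope): 0.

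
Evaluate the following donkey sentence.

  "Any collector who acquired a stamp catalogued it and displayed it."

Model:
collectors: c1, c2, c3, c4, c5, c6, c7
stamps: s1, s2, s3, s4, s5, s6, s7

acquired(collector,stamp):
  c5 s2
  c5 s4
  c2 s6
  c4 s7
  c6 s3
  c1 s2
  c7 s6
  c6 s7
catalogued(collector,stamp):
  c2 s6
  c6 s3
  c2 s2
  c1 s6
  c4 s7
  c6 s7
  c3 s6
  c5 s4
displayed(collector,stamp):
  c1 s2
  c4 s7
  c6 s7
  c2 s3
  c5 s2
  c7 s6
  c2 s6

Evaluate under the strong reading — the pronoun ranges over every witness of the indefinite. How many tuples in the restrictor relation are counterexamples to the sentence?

5

"it" takes "a stamp" as antecedent — a donkey pronoun bound across the clause boundary.
Strong reading: for every (c,s) with acquired(c,s), catalogued(c,s) ∧ displayed(c,s).
Restrictor pairs: (c1,s2) ✗  (c2,s6) ✓  (c4,s7) ✓  (c5,s2) ✗  (c5,s4) ✗  (c6,s3) ✗  (c6,s7) ✓  (c7,s6) ✗
Counterexamples (restrictor pairs failing the scope): 5.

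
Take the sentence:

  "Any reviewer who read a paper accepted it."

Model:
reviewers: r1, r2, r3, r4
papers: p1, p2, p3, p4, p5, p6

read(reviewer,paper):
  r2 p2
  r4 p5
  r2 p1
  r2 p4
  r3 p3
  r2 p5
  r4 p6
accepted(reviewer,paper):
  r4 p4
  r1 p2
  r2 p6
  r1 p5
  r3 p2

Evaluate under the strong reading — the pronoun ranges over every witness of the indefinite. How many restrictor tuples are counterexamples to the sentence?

"it" takes "a paper" as antecedent — a donkey pronoun bound across the clause boundary.
Strong reading: for every (r,p) with read(r,p), accepted(r,p).
Restrictor pairs: (r2,p1) ✗  (r2,p2) ✗  (r2,p4) ✗  (r2,p5) ✗  (r3,p3) ✗  (r4,p5) ✗  (r4,p6) ✗
Counterexamples (restrictor pairs failing the scope): 7.

7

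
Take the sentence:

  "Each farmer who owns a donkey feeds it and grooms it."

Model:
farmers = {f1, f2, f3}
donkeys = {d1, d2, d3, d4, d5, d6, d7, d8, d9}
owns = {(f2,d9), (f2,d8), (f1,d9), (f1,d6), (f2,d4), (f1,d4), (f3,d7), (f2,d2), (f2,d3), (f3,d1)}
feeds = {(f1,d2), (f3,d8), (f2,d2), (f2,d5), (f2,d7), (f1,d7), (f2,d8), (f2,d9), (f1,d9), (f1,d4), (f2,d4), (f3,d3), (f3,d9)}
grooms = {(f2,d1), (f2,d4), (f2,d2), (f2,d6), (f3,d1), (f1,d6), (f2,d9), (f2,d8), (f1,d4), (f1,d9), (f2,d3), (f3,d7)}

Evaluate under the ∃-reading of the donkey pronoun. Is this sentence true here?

False

"it" takes "a donkey" as antecedent — a donkey pronoun bound across the clause boundary.
Weak reading: every farmer f with some owns-donkey has at least one owns-donkey d such that feeds(f,d) ∧ grooms(f,d).
Per farmer: f1:✓  f2:✓  f3:✗
f3 has no witness among its owns-donkeys.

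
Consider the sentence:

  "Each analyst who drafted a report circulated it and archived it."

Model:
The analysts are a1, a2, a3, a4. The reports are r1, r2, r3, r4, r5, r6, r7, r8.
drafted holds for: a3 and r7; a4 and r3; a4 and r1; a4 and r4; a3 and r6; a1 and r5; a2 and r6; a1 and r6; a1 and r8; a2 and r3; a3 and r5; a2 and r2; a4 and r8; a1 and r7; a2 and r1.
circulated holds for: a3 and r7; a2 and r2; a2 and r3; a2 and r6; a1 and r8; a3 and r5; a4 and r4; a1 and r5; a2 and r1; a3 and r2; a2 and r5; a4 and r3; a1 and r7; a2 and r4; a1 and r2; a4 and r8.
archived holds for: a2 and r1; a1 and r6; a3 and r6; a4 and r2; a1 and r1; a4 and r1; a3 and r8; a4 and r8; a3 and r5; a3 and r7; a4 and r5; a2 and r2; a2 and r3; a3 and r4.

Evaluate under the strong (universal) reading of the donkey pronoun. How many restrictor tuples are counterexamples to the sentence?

"it" takes "a report" as antecedent — a donkey pronoun bound across the clause boundary.
Strong reading: for every (a,r) with drafted(a,r), circulated(a,r) ∧ archived(a,r).
Restrictor pairs: (a1,r5) ✗  (a1,r6) ✗  (a1,r7) ✗  (a1,r8) ✗  (a2,r1) ✓  (a2,r2) ✓  (a2,r3) ✓  (a2,r6) ✗  (a3,r5) ✓  (a3,r6) ✗  (a3,r7) ✓  (a4,r1) ✗  (a4,r3) ✗  (a4,r4) ✗  (a4,r8) ✓
Counterexamples (restrictor pairs failing the scope): 9.

9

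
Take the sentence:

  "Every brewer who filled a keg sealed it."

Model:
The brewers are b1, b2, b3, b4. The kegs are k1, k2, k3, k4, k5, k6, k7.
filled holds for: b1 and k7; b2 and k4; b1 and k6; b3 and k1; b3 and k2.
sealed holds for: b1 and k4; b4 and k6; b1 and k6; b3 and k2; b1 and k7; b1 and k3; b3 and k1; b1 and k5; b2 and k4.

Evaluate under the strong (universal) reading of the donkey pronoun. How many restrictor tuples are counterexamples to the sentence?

0

"it" takes "a keg" as antecedent — a donkey pronoun bound across the clause boundary.
Strong reading: for every (b,k) with filled(b,k), sealed(b,k).
Restrictor pairs: (b1,k6) ✓  (b1,k7) ✓  (b2,k4) ✓  (b3,k1) ✓  (b3,k2) ✓
Counterexamples (restrictor pairs failing the scope): 0.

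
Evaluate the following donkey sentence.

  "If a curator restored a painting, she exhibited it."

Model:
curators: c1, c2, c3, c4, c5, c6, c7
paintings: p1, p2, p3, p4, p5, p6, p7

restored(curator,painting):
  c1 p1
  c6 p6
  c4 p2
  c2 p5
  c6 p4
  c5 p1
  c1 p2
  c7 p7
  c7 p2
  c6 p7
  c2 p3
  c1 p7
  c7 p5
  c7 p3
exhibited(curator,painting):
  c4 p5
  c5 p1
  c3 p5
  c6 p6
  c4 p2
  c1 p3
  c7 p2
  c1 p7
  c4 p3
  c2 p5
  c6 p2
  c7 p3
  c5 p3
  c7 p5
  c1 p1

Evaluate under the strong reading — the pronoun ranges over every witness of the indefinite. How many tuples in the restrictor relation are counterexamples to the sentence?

"it" takes "a painting" as antecedent — a donkey pronoun bound across the clause boundary.
Strong reading: for every (c,p) with restored(c,p), exhibited(c,p).
Restrictor pairs: (c1,p1) ✓  (c1,p2) ✗  (c1,p7) ✓  (c2,p3) ✗  (c2,p5) ✓  (c4,p2) ✓  (c5,p1) ✓  (c6,p4) ✗  (c6,p6) ✓  (c6,p7) ✗  (c7,p2) ✓  (c7,p3) ✓  (c7,p5) ✓  (c7,p7) ✗
Counterexamples (restrictor pairs failing the scope): 5.

5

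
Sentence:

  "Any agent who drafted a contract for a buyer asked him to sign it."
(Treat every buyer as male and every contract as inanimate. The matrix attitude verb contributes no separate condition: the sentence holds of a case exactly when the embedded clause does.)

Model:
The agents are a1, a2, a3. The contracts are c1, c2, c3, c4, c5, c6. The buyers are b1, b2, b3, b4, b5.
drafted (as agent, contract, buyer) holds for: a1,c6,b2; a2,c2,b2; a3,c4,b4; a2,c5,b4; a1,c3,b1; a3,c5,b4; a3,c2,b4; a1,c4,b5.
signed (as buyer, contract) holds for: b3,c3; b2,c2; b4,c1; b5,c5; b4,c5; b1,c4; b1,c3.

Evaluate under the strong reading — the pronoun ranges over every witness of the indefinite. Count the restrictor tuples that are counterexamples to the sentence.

4

"him" takes "a buyer" as antecedent and "it" takes "a contract"; both are donkey pronouns co-varying with the restrictor.
Strong reading: for every (a,c,b) with drafted(a,c,b), signed(b,c).
Restrictor triples: (a1,c3,b1)→signed(b1,c3) ✓  (a1,c4,b5)→signed(b5,c4) ✗  (a1,c6,b2)→signed(b2,c6) ✗  (a2,c2,b2)→signed(b2,c2) ✓  (a2,c5,b4)→signed(b4,c5) ✓  (a3,c2,b4)→signed(b4,c2) ✗  (a3,c4,b4)→signed(b4,c4) ✗  (a3,c5,b4)→signed(b4,c5) ✓
Counterexamples (restrictor triples failing the scope): 4.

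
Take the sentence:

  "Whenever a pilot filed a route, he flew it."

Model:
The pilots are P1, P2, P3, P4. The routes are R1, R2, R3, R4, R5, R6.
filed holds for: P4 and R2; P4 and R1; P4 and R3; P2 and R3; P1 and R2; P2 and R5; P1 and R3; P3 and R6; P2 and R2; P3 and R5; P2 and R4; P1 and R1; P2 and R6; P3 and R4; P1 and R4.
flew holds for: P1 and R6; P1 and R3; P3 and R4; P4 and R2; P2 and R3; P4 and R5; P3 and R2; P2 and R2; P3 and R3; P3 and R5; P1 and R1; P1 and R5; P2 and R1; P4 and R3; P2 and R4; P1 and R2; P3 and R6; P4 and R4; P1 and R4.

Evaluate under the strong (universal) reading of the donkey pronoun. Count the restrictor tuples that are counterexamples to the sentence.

3

"it" takes "a route" as antecedent — a donkey pronoun bound across the clause boundary.
Strong reading: for every (p,r) with filed(p,r), flew(p,r).
Restrictor pairs: (P1,R1) ✓  (P1,R2) ✓  (P1,R3) ✓  (P1,R4) ✓  (P2,R2) ✓  (P2,R3) ✓  (P2,R4) ✓  (P2,R5) ✗  (P2,R6) ✗  (P3,R4) ✓  (P3,R5) ✓  (P3,R6) ✓  (P4,R1) ✗  (P4,R2) ✓  (P4,R3) ✓
Counterexamples (restrictor pairs failing the scope): 3.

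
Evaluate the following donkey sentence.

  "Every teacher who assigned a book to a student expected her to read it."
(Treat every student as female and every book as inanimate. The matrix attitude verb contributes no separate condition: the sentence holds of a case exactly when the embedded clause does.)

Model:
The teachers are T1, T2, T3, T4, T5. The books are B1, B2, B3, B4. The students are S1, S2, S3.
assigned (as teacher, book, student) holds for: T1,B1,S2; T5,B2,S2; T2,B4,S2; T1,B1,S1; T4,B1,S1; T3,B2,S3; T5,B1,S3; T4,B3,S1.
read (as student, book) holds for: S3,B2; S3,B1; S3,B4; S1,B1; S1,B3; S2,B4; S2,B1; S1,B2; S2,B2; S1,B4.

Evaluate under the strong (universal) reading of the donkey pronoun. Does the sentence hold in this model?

True

"her" takes "a student" as antecedent and "it" takes "a book"; both are donkey pronouns co-varying with the restrictor.
Strong reading: for every (t,b,s) with assigned(t,b,s), read(s,b).
Restrictor triples: (T1,B1,S1)→read(S1,B1) ✓  (T1,B1,S2)→read(S2,B1) ✓  (T2,B4,S2)→read(S2,B4) ✓  (T3,B2,S3)→read(S3,B2) ✓  (T4,B1,S1)→read(S1,B1) ✓  (T4,B3,S1)→read(S1,B3) ✓  (T5,B1,S3)→read(S3,B1) ✓  (T5,B2,S2)→read(S2,B2) ✓
Every restrictor triple satisfies the scope.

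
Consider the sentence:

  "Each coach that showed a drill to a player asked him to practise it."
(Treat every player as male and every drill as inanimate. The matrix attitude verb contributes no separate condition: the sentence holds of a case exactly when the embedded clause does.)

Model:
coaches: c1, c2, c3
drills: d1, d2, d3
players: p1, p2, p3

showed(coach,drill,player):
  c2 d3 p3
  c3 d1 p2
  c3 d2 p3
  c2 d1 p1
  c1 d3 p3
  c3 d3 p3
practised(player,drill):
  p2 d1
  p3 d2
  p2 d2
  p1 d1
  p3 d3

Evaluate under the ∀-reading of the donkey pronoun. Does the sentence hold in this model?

"him" takes "a player" as antecedent and "it" takes "a drill"; both are donkey pronouns co-varying with the restrictor.
Strong reading: for every (c,d,p) with showed(c,d,p), practised(p,d).
Restrictor triples: (c1,d3,p3)→practised(p3,d3) ✓  (c2,d1,p1)→practised(p1,d1) ✓  (c2,d3,p3)→practised(p3,d3) ✓  (c3,d1,p2)→practised(p2,d1) ✓  (c3,d2,p3)→practised(p3,d2) ✓  (c3,d3,p3)→practised(p3,d3) ✓
Every restrictor triple satisfies the scope.

True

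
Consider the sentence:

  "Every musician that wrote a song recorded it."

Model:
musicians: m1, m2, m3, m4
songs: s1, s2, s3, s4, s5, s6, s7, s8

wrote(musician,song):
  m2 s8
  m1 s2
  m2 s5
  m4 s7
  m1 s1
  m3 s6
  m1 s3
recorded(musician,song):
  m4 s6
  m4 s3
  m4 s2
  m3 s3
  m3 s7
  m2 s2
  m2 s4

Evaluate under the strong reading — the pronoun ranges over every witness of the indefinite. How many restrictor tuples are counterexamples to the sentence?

7

"it" takes "a song" as antecedent — a donkey pronoun bound across the clause boundary.
Strong reading: for every (m,s) with wrote(m,s), recorded(m,s).
Restrictor pairs: (m1,s1) ✗  (m1,s2) ✗  (m1,s3) ✗  (m2,s5) ✗  (m2,s8) ✗  (m3,s6) ✗  (m4,s7) ✗
Counterexamples (restrictor pairs failing the scope): 7.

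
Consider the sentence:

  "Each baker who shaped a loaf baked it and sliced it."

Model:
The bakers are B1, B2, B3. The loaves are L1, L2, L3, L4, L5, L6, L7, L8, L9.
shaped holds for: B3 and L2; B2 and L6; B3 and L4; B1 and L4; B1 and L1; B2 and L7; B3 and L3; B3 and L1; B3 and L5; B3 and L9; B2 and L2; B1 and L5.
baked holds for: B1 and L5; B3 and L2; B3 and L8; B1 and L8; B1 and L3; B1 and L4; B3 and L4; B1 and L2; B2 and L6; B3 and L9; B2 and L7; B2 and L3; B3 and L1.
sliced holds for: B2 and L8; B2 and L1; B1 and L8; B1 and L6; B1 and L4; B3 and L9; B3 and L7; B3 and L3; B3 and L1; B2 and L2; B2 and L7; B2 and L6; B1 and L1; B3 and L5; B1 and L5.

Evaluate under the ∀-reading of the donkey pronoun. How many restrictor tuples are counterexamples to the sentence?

6

"it" takes "a loaf" as antecedent — a donkey pronoun bound across the clause boundary.
Strong reading: for every (b,l) with shaped(b,l), baked(b,l) ∧ sliced(b,l).
Restrictor pairs: (B1,L1) ✗  (B1,L4) ✓  (B1,L5) ✓  (B2,L2) ✗  (B2,L6) ✓  (B2,L7) ✓  (B3,L1) ✓  (B3,L2) ✗  (B3,L3) ✗  (B3,L4) ✗  (B3,L5) ✗  (B3,L9) ✓
Counterexamples (restrictor pairs failing the scope): 6.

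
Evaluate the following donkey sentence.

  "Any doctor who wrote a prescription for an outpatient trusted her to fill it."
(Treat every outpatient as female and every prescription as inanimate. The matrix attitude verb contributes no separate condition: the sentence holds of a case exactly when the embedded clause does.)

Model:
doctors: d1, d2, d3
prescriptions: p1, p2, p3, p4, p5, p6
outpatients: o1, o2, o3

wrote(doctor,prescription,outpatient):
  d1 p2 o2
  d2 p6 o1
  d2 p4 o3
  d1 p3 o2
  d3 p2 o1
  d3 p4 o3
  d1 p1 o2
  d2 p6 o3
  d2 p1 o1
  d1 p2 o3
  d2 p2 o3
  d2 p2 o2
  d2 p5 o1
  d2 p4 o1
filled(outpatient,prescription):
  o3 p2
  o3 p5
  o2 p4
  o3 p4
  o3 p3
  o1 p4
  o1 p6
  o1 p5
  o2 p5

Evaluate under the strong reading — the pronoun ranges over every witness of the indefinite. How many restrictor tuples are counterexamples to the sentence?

7

"her" takes "an outpatient" as antecedent and "it" takes "a prescription"; both are donkey pronouns co-varying with the restrictor.
Strong reading: for every (d,p,o) with wrote(d,p,o), filled(o,p).
Restrictor triples: (d1,p1,o2)→filled(o2,p1) ✗  (d1,p2,o2)→filled(o2,p2) ✗  (d1,p2,o3)→filled(o3,p2) ✓  (d1,p3,o2)→filled(o2,p3) ✗  (d2,p1,o1)→filled(o1,p1) ✗  (d2,p2,o2)→filled(o2,p2) ✗  (d2,p2,o3)→filled(o3,p2) ✓  (d2,p4,o1)→filled(o1,p4) ✓  (d2,p4,o3)→filled(o3,p4) ✓  (d2,p5,o1)→filled(o1,p5) ✓  (d2,p6,o1)→filled(o1,p6) ✓  (d2,p6,o3)→filled(o3,p6) ✗  (d3,p2,o1)→filled(o1,p2) ✗  (d3,p4,o3)→filled(o3,p4) ✓
Counterexamples (restrictor triples failing the scope): 7.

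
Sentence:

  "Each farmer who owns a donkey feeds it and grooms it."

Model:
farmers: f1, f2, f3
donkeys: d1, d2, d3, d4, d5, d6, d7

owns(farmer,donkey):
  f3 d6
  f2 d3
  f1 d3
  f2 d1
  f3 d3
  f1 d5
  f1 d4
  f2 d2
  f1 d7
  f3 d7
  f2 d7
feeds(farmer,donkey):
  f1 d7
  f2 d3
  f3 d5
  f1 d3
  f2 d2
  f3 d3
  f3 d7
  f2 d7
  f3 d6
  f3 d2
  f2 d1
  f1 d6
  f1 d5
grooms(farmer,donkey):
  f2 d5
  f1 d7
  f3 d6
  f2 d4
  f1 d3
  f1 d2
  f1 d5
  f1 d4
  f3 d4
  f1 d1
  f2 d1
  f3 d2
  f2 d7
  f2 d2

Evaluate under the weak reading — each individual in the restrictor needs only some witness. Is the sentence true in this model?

True

"it" takes "a donkey" as antecedent — a donkey pronoun bound across the clause boundary.
Weak reading: every farmer f with some owns-donkey has at least one owns-donkey d such that feeds(f,d) ∧ grooms(f,d).
Per farmer: f1:✓  f2:✓  f3:✓
Every farmer in the restrictor has a witness.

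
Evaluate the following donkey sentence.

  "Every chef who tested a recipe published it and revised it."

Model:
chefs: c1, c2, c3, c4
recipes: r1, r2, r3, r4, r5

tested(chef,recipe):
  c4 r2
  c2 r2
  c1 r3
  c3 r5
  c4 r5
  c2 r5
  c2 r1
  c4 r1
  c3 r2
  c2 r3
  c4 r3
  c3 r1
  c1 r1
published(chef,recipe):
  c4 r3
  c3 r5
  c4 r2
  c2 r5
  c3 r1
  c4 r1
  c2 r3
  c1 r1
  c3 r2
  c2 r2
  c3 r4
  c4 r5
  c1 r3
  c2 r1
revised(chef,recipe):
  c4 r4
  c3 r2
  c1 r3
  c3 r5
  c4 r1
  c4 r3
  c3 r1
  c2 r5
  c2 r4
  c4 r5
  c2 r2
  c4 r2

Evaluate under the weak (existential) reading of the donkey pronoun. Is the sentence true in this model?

"it" takes "a recipe" as antecedent — a donkey pronoun bound across the clause boundary.
Weak reading: every chef c with some tested-recipe has at least one tested-recipe r such that published(c,r) ∧ revised(c,r).
Per chef: c1:✓  c2:✓  c3:✓  c4:✓
Every chef in the restrictor has a witness.

True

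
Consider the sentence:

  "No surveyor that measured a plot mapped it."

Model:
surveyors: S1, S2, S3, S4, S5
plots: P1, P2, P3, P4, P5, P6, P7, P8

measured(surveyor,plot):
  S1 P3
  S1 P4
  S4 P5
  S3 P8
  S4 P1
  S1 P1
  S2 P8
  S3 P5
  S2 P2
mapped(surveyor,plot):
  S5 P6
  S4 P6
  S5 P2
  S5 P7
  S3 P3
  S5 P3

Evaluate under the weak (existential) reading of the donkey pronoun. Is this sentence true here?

True

"it" takes "a plot" as antecedent — a donkey pronoun bound across the clause boundary.
Truth condition: for no (s,p) with measured(s,p) does mapped(s,p) hold.
Restrictor pairs — does the scope hold? (S1,P1):fails  (S1,P3):fails  (S1,P4):fails  (S2,P2):fails  (S2,P8):fails  (S3,P5):fails  (S3,P8):fails  (S4,P1):fails  (S4,P5):fails
Scope holds for no restrictor pair, so the sentence is true.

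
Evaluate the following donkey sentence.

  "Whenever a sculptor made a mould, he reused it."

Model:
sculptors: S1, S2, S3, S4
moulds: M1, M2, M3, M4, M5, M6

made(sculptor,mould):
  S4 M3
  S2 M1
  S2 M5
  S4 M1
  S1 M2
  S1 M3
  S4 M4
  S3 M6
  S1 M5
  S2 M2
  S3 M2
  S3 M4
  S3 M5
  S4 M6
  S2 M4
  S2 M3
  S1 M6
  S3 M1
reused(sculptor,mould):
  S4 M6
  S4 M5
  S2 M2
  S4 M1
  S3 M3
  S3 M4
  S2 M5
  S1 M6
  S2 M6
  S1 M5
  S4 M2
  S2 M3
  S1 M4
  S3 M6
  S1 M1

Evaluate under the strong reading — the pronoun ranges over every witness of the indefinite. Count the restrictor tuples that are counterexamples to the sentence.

"it" takes "a mould" as antecedent — a donkey pronoun bound across the clause boundary.
Strong reading: for every (s,m) with made(s,m), reused(s,m).
Restrictor pairs: (S1,M2) ✗  (S1,M3) ✗  (S1,M5) ✓  (S1,M6) ✓  (S2,M1) ✗  (S2,M2) ✓  (S2,M3) ✓  (S2,M4) ✗  (S2,M5) ✓  (S3,M1) ✗  (S3,M2) ✗  (S3,M4) ✓  (S3,M5) ✗  (S3,M6) ✓  (S4,M1) ✓  (S4,M3) ✗  (S4,M4) ✗  (S4,M6) ✓
Counterexamples (restrictor pairs failing the scope): 9.

9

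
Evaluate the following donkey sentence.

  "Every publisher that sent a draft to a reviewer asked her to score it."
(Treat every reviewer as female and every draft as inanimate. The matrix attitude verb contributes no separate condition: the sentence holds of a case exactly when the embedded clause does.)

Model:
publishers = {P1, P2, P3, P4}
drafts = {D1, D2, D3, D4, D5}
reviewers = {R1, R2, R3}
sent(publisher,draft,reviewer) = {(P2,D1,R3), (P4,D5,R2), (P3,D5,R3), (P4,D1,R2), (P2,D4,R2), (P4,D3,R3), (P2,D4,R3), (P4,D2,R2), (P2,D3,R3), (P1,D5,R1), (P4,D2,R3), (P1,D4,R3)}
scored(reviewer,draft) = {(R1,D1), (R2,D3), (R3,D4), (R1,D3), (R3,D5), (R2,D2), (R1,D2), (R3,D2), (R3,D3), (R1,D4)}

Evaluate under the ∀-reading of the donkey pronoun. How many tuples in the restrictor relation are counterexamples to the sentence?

5

"her" takes "a reviewer" as antecedent and "it" takes "a draft"; both are donkey pronouns co-varying with the restrictor.
Strong reading: for every (p,d,r) with sent(p,d,r), scored(r,d).
Restrictor triples: (P1,D4,R3)→scored(R3,D4) ✓  (P1,D5,R1)→scored(R1,D5) ✗  (P2,D1,R3)→scored(R3,D1) ✗  (P2,D3,R3)→scored(R3,D3) ✓  (P2,D4,R2)→scored(R2,D4) ✗  (P2,D4,R3)→scored(R3,D4) ✓  (P3,D5,R3)→scored(R3,D5) ✓  (P4,D1,R2)→scored(R2,D1) ✗  (P4,D2,R2)→scored(R2,D2) ✓  (P4,D2,R3)→scored(R3,D2) ✓  (P4,D3,R3)→scored(R3,D3) ✓  (P4,D5,R2)→scored(R2,D5) ✗
Counterexamples (restrictor triples failing the scope): 5.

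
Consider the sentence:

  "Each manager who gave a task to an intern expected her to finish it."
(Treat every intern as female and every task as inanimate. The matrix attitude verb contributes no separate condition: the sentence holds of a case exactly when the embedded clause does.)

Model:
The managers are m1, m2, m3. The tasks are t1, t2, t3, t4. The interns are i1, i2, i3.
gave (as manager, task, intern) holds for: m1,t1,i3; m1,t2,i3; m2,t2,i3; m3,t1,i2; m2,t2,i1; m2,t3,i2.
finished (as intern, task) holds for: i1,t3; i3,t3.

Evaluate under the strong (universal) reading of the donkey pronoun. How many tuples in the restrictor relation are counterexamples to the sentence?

"her" takes "an intern" as antecedent and "it" takes "a task"; both are donkey pronouns co-varying with the restrictor.
Strong reading: for every (m,t,i) with gave(m,t,i), finished(i,t).
Restrictor triples: (m1,t1,i3)→finished(i3,t1) ✗  (m1,t2,i3)→finished(i3,t2) ✗  (m2,t2,i1)→finished(i1,t2) ✗  (m2,t2,i3)→finished(i3,t2) ✗  (m2,t3,i2)→finished(i2,t3) ✗  (m3,t1,i2)→finished(i2,t1) ✗
Counterexamples (restrictor triples failing the scope): 6.

6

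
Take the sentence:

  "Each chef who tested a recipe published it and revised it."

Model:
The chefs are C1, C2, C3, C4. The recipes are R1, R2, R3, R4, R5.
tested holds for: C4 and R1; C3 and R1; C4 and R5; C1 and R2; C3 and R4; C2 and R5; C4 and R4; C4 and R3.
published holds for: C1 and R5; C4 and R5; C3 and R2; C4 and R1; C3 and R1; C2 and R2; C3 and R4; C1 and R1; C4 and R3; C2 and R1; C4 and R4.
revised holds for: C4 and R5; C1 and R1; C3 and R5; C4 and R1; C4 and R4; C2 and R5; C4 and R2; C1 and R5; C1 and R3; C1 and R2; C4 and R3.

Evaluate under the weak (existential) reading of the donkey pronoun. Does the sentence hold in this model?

False

"it" takes "a recipe" as antecedent — a donkey pronoun bound across the clause boundary.
Weak reading: every chef c with some tested-recipe has at least one tested-recipe r such that published(c,r) ∧ revised(c,r).
Per chef: C1:✗  C2:✗  C3:✗  C4:✓
C1 has no witness among its tested-recipes.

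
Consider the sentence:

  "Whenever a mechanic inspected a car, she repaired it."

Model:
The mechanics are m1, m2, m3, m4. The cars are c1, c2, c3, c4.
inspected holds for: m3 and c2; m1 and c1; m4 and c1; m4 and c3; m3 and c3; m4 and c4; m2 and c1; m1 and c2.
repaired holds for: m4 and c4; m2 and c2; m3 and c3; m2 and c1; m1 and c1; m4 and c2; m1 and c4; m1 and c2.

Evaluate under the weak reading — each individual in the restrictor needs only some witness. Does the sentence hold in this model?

"it" takes "a car" as antecedent — a donkey pronoun bound across the clause boundary.
Weak reading: every mechanic m with some inspected-car has at least one inspected-car c such that repaired(m,c).
Per mechanic: m1:✓  m2:✓  m3:✓  m4:✓
Every mechanic in the restrictor has a witness.

True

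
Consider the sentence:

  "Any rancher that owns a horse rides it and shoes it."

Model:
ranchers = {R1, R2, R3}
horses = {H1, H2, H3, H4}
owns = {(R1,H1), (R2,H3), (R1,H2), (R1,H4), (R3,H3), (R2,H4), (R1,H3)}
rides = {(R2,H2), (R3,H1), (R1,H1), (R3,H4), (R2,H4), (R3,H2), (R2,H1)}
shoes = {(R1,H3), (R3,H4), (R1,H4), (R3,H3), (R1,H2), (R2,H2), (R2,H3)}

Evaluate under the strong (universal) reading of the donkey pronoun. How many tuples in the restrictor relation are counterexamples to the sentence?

"it" takes "a horse" as antecedent — a donkey pronoun bound across the clause boundary.
Strong reading: for every (r,h) with owns(r,h), rides(r,h) ∧ shoes(r,h).
Restrictor pairs: (R1,H1) ✗  (R1,H2) ✗  (R1,H3) ✗  (R1,H4) ✗  (R2,H3) ✗  (R2,H4) ✗  (R3,H3) ✗
Counterexamples (restrictor pairs failing the scope): 7.

7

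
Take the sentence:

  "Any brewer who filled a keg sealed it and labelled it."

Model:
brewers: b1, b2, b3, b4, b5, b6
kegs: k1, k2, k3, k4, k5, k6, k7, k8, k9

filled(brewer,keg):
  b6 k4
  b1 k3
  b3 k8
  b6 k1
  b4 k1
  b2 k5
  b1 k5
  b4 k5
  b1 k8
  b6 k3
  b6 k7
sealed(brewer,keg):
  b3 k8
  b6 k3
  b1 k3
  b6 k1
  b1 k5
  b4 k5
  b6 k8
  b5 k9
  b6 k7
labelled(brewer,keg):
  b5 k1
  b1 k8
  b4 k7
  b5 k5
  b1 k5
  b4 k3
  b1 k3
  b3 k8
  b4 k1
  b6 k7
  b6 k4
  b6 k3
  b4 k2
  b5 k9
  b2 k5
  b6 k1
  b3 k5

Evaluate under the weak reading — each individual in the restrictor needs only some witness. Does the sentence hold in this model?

"it" takes "a keg" as antecedent — a donkey pronoun bound across the clause boundary.
Weak reading: every brewer b with some filled-keg has at least one filled-keg k such that sealed(b,k) ∧ labelled(b,k).
Per brewer: b1:✓  b2:✗  b3:✓  b4:✗  b6:✓
b2 has no witness among its filled-kegs.

False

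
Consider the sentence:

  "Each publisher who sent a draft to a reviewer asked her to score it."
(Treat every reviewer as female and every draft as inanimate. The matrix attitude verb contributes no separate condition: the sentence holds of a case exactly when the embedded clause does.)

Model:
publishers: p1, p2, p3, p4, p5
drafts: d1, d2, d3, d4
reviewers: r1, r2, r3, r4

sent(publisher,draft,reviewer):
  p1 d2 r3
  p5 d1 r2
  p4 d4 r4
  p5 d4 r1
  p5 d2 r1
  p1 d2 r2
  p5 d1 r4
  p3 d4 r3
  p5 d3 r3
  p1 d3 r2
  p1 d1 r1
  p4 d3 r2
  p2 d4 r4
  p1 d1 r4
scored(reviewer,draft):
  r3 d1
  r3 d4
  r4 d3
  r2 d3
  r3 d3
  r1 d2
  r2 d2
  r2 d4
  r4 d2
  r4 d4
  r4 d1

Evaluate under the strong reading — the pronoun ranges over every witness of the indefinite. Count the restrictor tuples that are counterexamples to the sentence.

"her" takes "a reviewer" as antecedent and "it" takes "a draft"; both are donkey pronouns co-varying with the restrictor.
Strong reading: for every (p,d,r) with sent(p,d,r), scored(r,d).
Restrictor triples: (p1,d1,r1)→scored(r1,d1) ✗  (p1,d1,r4)→scored(r4,d1) ✓  (p1,d2,r2)→scored(r2,d2) ✓  (p1,d2,r3)→scored(r3,d2) ✗  (p1,d3,r2)→scored(r2,d3) ✓  (p2,d4,r4)→scored(r4,d4) ✓  (p3,d4,r3)→scored(r3,d4) ✓  (p4,d3,r2)→scored(r2,d3) ✓  (p4,d4,r4)→scored(r4,d4) ✓  (p5,d1,r2)→scored(r2,d1) ✗  (p5,d1,r4)→scored(r4,d1) ✓  (p5,d2,r1)→scored(r1,d2) ✓  (p5,d3,r3)→scored(r3,d3) ✓  (p5,d4,r1)→scored(r1,d4) ✗
Counterexamples (restrictor triples failing the scope): 4.

4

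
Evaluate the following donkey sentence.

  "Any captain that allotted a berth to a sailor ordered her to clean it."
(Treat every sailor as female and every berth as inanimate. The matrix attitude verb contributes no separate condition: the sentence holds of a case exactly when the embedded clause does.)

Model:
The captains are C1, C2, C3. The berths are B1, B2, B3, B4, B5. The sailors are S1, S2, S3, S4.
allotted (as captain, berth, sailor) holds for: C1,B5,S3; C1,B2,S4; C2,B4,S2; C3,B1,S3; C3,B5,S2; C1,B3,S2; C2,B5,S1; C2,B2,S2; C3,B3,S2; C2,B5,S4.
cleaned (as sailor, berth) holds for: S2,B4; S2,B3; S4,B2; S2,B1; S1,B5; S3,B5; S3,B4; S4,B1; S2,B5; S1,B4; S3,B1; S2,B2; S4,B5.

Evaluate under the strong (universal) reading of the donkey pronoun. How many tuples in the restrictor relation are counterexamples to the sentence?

"her" takes "a sailor" as antecedent and "it" takes "a berth"; both are donkey pronouns co-varying with the restrictor.
Strong reading: for every (c,b,s) with allotted(c,b,s), cleaned(s,b).
Restrictor triples: (C1,B2,S4)→cleaned(S4,B2) ✓  (C1,B3,S2)→cleaned(S2,B3) ✓  (C1,B5,S3)→cleaned(S3,B5) ✓  (C2,B2,S2)→cleaned(S2,B2) ✓  (C2,B4,S2)→cleaned(S2,B4) ✓  (C2,B5,S1)→cleaned(S1,B5) ✓  (C2,B5,S4)→cleaned(S4,B5) ✓  (C3,B1,S3)→cleaned(S3,B1) ✓  (C3,B3,S2)→cleaned(S2,B3) ✓  (C3,B5,S2)→cleaned(S2,B5) ✓
Counterexamples (restrictor triples failing the scope): 0.

0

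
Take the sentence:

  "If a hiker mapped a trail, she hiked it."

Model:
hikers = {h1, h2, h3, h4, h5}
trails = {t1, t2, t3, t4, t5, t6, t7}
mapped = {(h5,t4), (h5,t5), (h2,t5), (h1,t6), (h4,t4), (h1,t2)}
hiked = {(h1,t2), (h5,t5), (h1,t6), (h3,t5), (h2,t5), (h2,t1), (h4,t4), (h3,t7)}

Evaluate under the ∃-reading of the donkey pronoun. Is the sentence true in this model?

"it" takes "a trail" as antecedent — a donkey pronoun bound across the clause boundary.
Weak reading: every hiker h with some mapped-trail has at least one mapped-trail t such that hiked(h,t).
Per hiker: h1:✓  h2:✓  h4:✓  h5:✓
Every hiker in the restrictor has a witness.

True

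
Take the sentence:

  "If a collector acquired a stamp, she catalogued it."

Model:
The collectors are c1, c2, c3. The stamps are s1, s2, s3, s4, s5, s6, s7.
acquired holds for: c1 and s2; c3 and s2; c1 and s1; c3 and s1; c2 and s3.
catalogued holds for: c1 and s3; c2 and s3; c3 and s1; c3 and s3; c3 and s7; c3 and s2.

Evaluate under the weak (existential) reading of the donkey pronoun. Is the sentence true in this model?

"it" takes "a stamp" as antecedent — a donkey pronoun bound across the clause boundary.
Weak reading: every collector c with some acquired-stamp has at least one acquired-stamp s such that catalogued(c,s).
Per collector: c1:✗  c2:✓  c3:✓
c1 has no witness among its acquired-stamps.

False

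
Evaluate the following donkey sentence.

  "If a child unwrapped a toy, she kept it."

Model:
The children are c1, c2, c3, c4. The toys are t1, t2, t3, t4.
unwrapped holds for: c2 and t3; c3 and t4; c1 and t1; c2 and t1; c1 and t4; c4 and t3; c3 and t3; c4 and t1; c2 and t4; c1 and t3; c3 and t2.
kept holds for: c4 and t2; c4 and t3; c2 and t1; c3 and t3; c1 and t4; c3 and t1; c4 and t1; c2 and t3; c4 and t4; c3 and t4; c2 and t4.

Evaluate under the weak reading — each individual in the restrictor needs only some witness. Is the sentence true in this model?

True

"it" takes "a toy" as antecedent — a donkey pronoun bound across the clause boundary.
Weak reading: every child c with some unwrapped-toy has at least one unwrapped-toy t such that kept(c,t).
Per child: c1:✓  c2:✓  c3:✓  c4:✓
Every child in the restrictor has a witness.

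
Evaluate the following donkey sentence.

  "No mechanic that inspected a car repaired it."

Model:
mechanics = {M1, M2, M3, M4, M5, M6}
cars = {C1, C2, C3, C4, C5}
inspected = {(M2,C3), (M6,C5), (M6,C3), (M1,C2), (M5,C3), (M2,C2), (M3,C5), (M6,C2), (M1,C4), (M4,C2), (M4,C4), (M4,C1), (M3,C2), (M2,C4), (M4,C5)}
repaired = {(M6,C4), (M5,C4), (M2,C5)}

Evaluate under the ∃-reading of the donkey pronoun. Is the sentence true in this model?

"it" takes "a car" as antecedent — a donkey pronoun bound across the clause boundary.
Truth condition: for no (m,c) with inspected(m,c) does repaired(m,c) hold.
Restrictor pairs — does the scope hold? (M1,C2):fails  (M1,C4):fails  (M2,C2):fails  (M2,C3):fails  (M2,C4):fails  (M3,C2):fails  (M3,C5):fails  (M4,C1):fails  (M4,C2):fails  (M4,C4):fails  (M4,C5):fails  (M5,C3):fails  (M6,C2):fails  (M6,C3):fails  (M6,C5):fails
Scope holds for no restrictor pair, so the sentence is true.

True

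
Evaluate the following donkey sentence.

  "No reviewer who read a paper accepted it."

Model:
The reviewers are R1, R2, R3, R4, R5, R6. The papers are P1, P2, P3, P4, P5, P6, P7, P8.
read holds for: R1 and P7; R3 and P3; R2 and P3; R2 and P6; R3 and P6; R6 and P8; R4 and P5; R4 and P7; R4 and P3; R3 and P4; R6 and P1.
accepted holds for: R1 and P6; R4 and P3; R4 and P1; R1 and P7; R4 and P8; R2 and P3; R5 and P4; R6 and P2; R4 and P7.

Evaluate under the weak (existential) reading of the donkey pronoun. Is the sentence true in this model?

False

"it" takes "a paper" as antecedent — a donkey pronoun bound across the clause boundary.
Truth condition: for no (r,p) with read(r,p) does accepted(r,p) hold.
Restrictor pairs — does the scope hold? (R1,P7):holds  (R2,P3):holds  (R2,P6):fails  (R3,P3):fails  (R3,P4):fails  (R3,P6):fails  (R4,P3):holds  (R4,P5):fails  (R4,P7):holds  (R6,P1):fails  (R6,P8):fails
Scope holds for 4 pair(s), so the sentence is false.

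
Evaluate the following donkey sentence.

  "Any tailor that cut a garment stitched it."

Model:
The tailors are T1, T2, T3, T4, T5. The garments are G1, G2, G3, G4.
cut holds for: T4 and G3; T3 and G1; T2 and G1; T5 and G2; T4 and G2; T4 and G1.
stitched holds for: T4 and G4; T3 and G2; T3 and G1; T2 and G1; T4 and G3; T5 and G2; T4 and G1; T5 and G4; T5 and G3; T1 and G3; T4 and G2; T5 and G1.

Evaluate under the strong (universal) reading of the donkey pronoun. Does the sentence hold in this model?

"it" takes "a garment" as antecedent — a donkey pronoun bound across the clause boundary.
Strong reading: for every (t,g) with cut(t,g), stitched(t,g).
Restrictor pairs: (T2,G1) ✓  (T3,G1) ✓  (T4,G1) ✓  (T4,G2) ✓  (T4,G3) ✓  (T5,G2) ✓
Every restrictor pair satisfies the scope.

True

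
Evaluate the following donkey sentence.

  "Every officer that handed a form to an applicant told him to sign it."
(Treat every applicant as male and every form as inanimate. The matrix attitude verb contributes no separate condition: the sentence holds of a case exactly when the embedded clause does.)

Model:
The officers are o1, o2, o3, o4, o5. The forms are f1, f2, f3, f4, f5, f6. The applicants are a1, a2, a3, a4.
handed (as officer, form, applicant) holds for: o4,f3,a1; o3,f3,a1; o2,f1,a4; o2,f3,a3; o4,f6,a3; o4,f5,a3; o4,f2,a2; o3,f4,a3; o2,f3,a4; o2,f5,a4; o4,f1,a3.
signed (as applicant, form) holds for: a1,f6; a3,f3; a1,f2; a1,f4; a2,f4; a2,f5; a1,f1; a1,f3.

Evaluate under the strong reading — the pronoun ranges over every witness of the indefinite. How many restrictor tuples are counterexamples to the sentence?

"him" takes "an applicant" as antecedent and "it" takes "a form"; both are donkey pronouns co-varying with the restrictor.
Strong reading: for every (o,f,a) with handed(o,f,a), signed(a,f).
Restrictor triples: (o2,f1,a4)→signed(a4,f1) ✗  (o2,f3,a3)→signed(a3,f3) ✓  (o2,f3,a4)→signed(a4,f3) ✗  (o2,f5,a4)→signed(a4,f5) ✗  (o3,f3,a1)→signed(a1,f3) ✓  (o3,f4,a3)→signed(a3,f4) ✗  (o4,f1,a3)→signed(a3,f1) ✗  (o4,f2,a2)→signed(a2,f2) ✗  (o4,f3,a1)→signed(a1,f3) ✓  (o4,f5,a3)→signed(a3,f5) ✗  (o4,f6,a3)→signed(a3,f6) ✗
Counterexamples (restrictor triples failing the scope): 8.

8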